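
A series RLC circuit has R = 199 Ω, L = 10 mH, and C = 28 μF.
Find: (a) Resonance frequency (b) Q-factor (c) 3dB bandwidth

Step 1 — Resonance: ω₀ = 1/√(LC) = 1/√(0.01·2.8e-05) = 1890 rad/s.
Step 2 — f₀ = ω₀/(2π) = 300.8 Hz.
Step 3 — Series Q: Q = ω₀L/R = 1890·0.01/199 = 0.09497.
Step 4 — Bandwidth: Δω = ω₀/Q = 1.99e+04 rad/s; BW = Δω/(2π) = 3167 Hz.

(a) f₀ = 300.8 Hz  (b) Q = 0.09497  (c) BW = 3167 Hz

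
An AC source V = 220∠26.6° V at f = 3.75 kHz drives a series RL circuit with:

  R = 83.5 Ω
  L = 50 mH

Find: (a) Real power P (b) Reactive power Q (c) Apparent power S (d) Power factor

Step 1 — Angular frequency: ω = 2π·f = 2π·3750 = 2.356e+04 rad/s.
Step 2 — Component impedances:
  R: Z = R = 83.5 Ω
  L: Z = jωL = j·2.356e+04·0.05 = 0 + j1178 Ω
Step 3 — Series combination: Z_total = R + L = 83.5 + j1178 Ω = 1181∠85.9° Ω.
Step 4 — Source phasor: V = 220∠26.6° V = 196.7 + j98.51 V.
Step 5 — Current: I = V / Z = 0.09497 - j0.1602 A = 0.1863∠-59.3° A.
Step 6 — Complex power: S = V·I* = 2.897 + j40.88 VA.
Step 7 — Real power: P = Re(S) = 2.897 W.
Step 8 — Reactive power: Q = Im(S) = 40.88 VAR.
Step 9 — Apparent power: |S| = 40.98 VA.
Step 10 — Power factor: PF = P/|S| = 0.0707 (lagging).

(a) P = 2.897 W  (b) Q = 40.88 VAR  (c) S = 40.98 VA  (d) PF = 0.0707 (lagging)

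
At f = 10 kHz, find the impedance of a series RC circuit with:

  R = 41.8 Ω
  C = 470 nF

Step 1 — Angular frequency: ω = 2π·f = 2π·1e+04 = 6.283e+04 rad/s.
Step 2 — Component impedances:
  R: Z = R = 41.8 Ω
  C: Z = 1/(jωC) = -j/(ω·C) = 0 - j33.86 Ω
Step 3 — Series combination: Z_total = R + C = 41.8 - j33.86 Ω = 53.8∠-39.0° Ω.

Z = 41.8 - j33.86 Ω = 53.8∠-39.0° Ω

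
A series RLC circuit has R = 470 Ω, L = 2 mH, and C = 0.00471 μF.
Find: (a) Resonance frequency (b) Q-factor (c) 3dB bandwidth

Step 1 — Resonance: ω₀ = 1/√(LC) = 1/√(0.002·4.71e-09) = 3.258e+05 rad/s.
Step 2 — f₀ = ω₀/(2π) = 5.186e+04 Hz.
Step 3 — Series Q: Q = ω₀L/R = 3.258e+05·0.002/470 = 1.386.
Step 4 — Bandwidth: Δω = ω₀/Q = 2.35e+05 rad/s; BW = Δω/(2π) = 3.74e+04 Hz.

(a) f₀ = 5.186e+04 Hz  (b) Q = 1.386  (c) BW = 3.74e+04 Hz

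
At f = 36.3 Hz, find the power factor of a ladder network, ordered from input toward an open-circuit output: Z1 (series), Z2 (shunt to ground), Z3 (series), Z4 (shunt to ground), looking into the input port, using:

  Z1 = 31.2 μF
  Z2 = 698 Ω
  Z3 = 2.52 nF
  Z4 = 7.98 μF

Step 1 — Angular frequency: ω = 2π·f = 2π·36.3 = 228.1 rad/s.
Step 2 — Component impedances:
  Z1: Z = 1/(jωC) = -j/(ω·C) = 0 - j140.5 Ω
  Z2: Z = R = 698 Ω
  Z3: Z = 1/(jωC) = -j/(ω·C) = 0 - j1.74e+06 Ω
  Z4: Z = 1/(jωC) = -j/(ω·C) = 0 - j549.4 Ω
Step 3 — Ladder network (open output): work backward from the far end, alternating series and parallel combinations. Z_in = 698 - j140.8 Ω = 712.1∠-11.4° Ω.
Step 4 — Power factor: PF = cos(φ) = Re(Z)/|Z| = 698/712.06 = 0.9803.
Step 5 — Type: Im(Z) = -140.8 ⇒ leading (phase φ = -11.4°).

PF = 0.9803 (leading, φ = -11.4°)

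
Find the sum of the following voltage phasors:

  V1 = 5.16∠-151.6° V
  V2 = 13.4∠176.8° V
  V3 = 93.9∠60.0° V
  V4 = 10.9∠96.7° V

Step 1 — Convert each phasor to rectangular form:
  V1 = 5.16·(cos(-151.6°) + j·sin(-151.6°)) = -4.539 - j2.454 V
  V2 = 13.4·(cos(176.8°) + j·sin(176.8°)) = -13.38 + j0.748 V
  V3 = 93.9·(cos(60.0°) + j·sin(60.0°)) = 46.95 + j81.32 V
  V4 = 10.9·(cos(96.7°) + j·sin(96.7°)) = -1.272 + j10.83 V
Step 2 — Sum components: V_total = 27.76 + j90.44 V.
Step 3 — Convert to polar: |V_total| = 94.6 V, ∠V_total = 72.9°.

V_total = 94.6∠72.9° V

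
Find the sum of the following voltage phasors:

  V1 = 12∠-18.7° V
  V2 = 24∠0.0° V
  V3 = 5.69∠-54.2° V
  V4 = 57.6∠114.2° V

Step 1 — Convert each phasor to rectangular form:
  V1 = 12·(cos(-18.7°) + j·sin(-18.7°)) = 11.37 - j3.847 V
  V2 = 24·(cos(0.0°) + j·sin(0.0°)) = 24 V
  V3 = 5.69·(cos(-54.2°) + j·sin(-54.2°)) = 3.328 - j4.615 V
  V4 = 57.6·(cos(114.2°) + j·sin(114.2°)) = -23.61 + j52.54 V
Step 2 — Sum components: V_total = 15.08 + j44.08 V.
Step 3 — Convert to polar: |V_total| = 46.59 V, ∠V_total = 71.1°.

V_total = 46.59∠71.1° V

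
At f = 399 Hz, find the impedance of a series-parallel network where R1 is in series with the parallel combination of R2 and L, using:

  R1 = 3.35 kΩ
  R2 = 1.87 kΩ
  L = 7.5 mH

Step 1 — Angular frequency: ω = 2π·f = 2π·399 = 2507 rad/s.
Step 2 — Component impedances:
  R1: Z = R = 3350 Ω
  R2: Z = R = 1870 Ω
  L: Z = jωL = j·2507·0.0075 = 0 + j18.8 Ω
Step 3 — Parallel branch: R2 || L = 1/(1/R2 + 1/L) = 0.189 + j18.8 Ω.
Step 4 — Series with R1: Z_total = R1 + (R2 || L) = 3350 + j18.8 Ω = 3350∠0.3° Ω.

Z = 3350 + j18.8 Ω = 3350∠0.3° Ω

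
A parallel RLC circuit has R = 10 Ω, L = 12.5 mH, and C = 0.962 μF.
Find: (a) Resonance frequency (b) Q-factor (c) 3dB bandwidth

Step 1 — Resonance: ω₀ = 1/√(LC) = 1/√(0.0125·9.62e-07) = 9119 rad/s.
Step 2 — f₀ = ω₀/(2π) = 1451 Hz.
Step 3 — Parallel Q: Q = R/(ω₀L) = 10/(9119·0.0125) = 0.08773.
Step 4 — Bandwidth: Δω = ω₀/Q = 1.04e+05 rad/s; BW = Δω/(2π) = 1.654e+04 Hz.

(a) f₀ = 1451 Hz  (b) Q = 0.08773  (c) BW = 1.654e+04 Hz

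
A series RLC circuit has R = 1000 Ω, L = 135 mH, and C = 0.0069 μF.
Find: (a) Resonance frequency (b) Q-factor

Step 1 — Resonance condition Im(Z)=0 gives ω₀ = 1/√(LC).
Step 2 — ω₀ = 1/√(0.135·6.9e-09) = 3.276e+04 rad/s.
Step 3 — f₀ = ω₀/(2π) = 5215 Hz.
Step 4 — Series Q: Q = ω₀L/R = 3.276e+04·0.135/1000 = 4.423.

(a) f₀ = 5215 Hz  (b) Q = 4.423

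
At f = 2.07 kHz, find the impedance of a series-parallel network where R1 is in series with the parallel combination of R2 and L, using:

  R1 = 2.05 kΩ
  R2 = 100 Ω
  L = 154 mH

Step 1 — Angular frequency: ω = 2π·f = 2π·2070 = 1.301e+04 rad/s.
Step 2 — Component impedances:
  R1: Z = R = 2050 Ω
  R2: Z = R = 100 Ω
  L: Z = jωL = j·1.301e+04·0.154 = 0 + j2003 Ω
Step 3 — Parallel branch: R2 || L = 1/(1/R2 + 1/L) = 99.75 + j4.98 Ω.
Step 4 — Series with R1: Z_total = R1 + (R2 || L) = 2150 + j4.98 Ω = 2150∠0.1° Ω.

Z = 2150 + j4.98 Ω = 2150∠0.1° Ω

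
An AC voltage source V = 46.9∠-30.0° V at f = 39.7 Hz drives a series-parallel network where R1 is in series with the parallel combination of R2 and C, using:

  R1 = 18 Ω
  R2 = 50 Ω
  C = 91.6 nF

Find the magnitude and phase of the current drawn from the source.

Step 1 — Angular frequency: ω = 2π·f = 2π·39.7 = 249.4 rad/s.
Step 2 — Component impedances:
  R1: Z = R = 18 Ω
  R2: Z = R = 50 Ω
  C: Z = 1/(jωC) = -j/(ω·C) = 0 - j4.377e+04 Ω
Step 3 — Parallel branch: R2 || C = 1/(1/R2 + 1/C) = 50 - j0.05712 Ω.
Step 4 — Series with R1: Z_total = R1 + (R2 || C) = 68 - j0.05712 Ω = 68∠-0.0° Ω.
Step 5 — Source phasor: V = 46.9∠-30.0° V = 40.62 - j23.45 V.
Step 6 — Ohm's law: I = V / Z_total = (40.62 - j23.45) / (68 - j0.05712) = 0.5976 - j0.3444 A.
Step 7 — Convert to polar: |I| = 0.6897 A, ∠I = -30.0°.

I = 0.6897∠-30.0° A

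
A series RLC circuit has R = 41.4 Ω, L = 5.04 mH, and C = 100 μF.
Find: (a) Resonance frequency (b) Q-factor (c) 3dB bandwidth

Step 1 — Resonance: ω₀ = 1/√(LC) = 1/√(0.00504·0.0001) = 1409 rad/s.
Step 2 — f₀ = ω₀/(2π) = 224.2 Hz.
Step 3 — Series Q: Q = ω₀L/R = 1409·0.00504/41.4 = 0.1715.
Step 4 — Bandwidth: Δω = ω₀/Q = 8214 rad/s; BW = Δω/(2π) = 1307 Hz.

(a) f₀ = 224.2 Hz  (b) Q = 0.1715  (c) BW = 1307 Hz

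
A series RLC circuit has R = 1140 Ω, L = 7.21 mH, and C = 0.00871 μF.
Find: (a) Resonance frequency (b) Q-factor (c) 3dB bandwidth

Step 1 — Resonance: ω₀ = 1/√(LC) = 1/√(0.00721·8.71e-09) = 1.262e+05 rad/s.
Step 2 — f₀ = ω₀/(2π) = 2.008e+04 Hz.
Step 3 — Series Q: Q = ω₀L/R = 1.262e+05·0.00721/1140 = 0.7981.
Step 4 — Bandwidth: Δω = ω₀/Q = 1.581e+05 rad/s; BW = Δω/(2π) = 2.516e+04 Hz.

(a) f₀ = 2.008e+04 Hz  (b) Q = 0.7981  (c) BW = 2.516e+04 Hz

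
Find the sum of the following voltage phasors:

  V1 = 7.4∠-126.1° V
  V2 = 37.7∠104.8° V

Step 1 — Convert each phasor to rectangular form:
  V1 = 7.4·(cos(-126.1°) + j·sin(-126.1°)) = -4.36 - j5.979 V
  V2 = 37.7·(cos(104.8°) + j·sin(104.8°)) = -9.63 + j36.45 V
Step 2 — Sum components: V_total = -13.99 + j30.47 V.
Step 3 — Convert to polar: |V_total| = 33.53 V, ∠V_total = 114.7°.

V_total = 33.53∠114.7° V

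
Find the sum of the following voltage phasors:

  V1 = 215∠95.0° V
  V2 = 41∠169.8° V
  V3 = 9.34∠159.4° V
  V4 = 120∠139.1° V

Step 1 — Convert each phasor to rectangular form:
  V1 = 215·(cos(95.0°) + j·sin(95.0°)) = -18.74 + j214.2 V
  V2 = 41·(cos(169.8°) + j·sin(169.8°)) = -40.35 + j7.26 V
  V3 = 9.34·(cos(159.4°) + j·sin(159.4°)) = -8.743 + j3.286 V
  V4 = 120·(cos(139.1°) + j·sin(139.1°)) = -90.7 + j78.57 V
Step 2 — Sum components: V_total = -158.5 + j303.3 V.
Step 3 — Convert to polar: |V_total| = 342.2 V, ∠V_total = 117.6°.

V_total = 342.2∠117.6° V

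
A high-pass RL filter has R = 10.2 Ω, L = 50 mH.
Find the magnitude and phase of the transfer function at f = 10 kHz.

Step 1 — Angular frequency: ω = 2π·1e+04 = 6.283e+04 rad/s.
Step 2 — Transfer function: H(jω) = jωL/(R + jωL).
Step 3 — Numerator jωL = j·3142; denominator R + jωL = 10.2 + j3142.
Step 4 — H = 1 + j0.003247.
Step 5 — Magnitude: |H| = 1 (-0.0 dB); phase: φ = 0.2°.

|H| = 1 (-0.0 dB), φ = 0.2°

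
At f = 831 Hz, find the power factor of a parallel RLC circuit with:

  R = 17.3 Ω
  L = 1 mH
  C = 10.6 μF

Step 1 — Angular frequency: ω = 2π·f = 2π·831 = 5221 rad/s.
Step 2 — Component impedances:
  R: Z = R = 17.3 Ω
  L: Z = jωL = j·5221·0.001 = 0 + j5.221 Ω
  C: Z = 1/(jωC) = -j/(ω·C) = 0 - j18.07 Ω
Step 3 — Parallel combination: 1/Z_total = 1/R + 1/L + 1/C; Z_total = 2.641 + j6.222 Ω = 6.76∠67.0° Ω.
Step 4 — Power factor: PF = cos(φ) = Re(Z)/|Z| = 2.641/6.76 = 0.3907.
Step 5 — Type: Im(Z) = 6.222 ⇒ lagging (phase φ = 67.0°).

PF = 0.3907 (lagging, φ = 67.0°)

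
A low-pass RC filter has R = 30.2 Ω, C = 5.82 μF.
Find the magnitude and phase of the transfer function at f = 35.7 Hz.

Step 1 — Angular frequency: ω = 2π·35.7 = 224.3 rad/s.
Step 2 — Transfer function: H(jω) = 1/(1 + jωRC).
Step 3 — Denominator: 1 + jωRC = 1 + j·224.3·30.2·5.82e-06 = 1 + j0.03943.
Step 4 — H = 0.9984 - j0.03936.
Step 5 — Magnitude: |H| = 0.9992 (-0.0 dB); phase: φ = -2.3°.

|H| = 0.9992 (-0.0 dB), φ = -2.3°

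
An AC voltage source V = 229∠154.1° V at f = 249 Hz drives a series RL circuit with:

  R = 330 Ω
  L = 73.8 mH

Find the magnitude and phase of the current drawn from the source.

Step 1 — Angular frequency: ω = 2π·f = 2π·249 = 1565 rad/s.
Step 2 — Component impedances:
  R: Z = R = 330 Ω
  L: Z = jωL = j·1565·0.0738 = 0 + j115.5 Ω
Step 3 — Series combination: Z_total = R + L = 330 + j115.5 Ω = 349.6∠19.3° Ω.
Step 4 — Source phasor: V = 229∠154.1° V = -206 + j100 V.
Step 5 — Ohm's law: I = V / Z_total = (-206 + j100) / (330 + j115.5) = -0.4617 + j0.4646 A.
Step 6 — Convert to polar: |I| = 0.655 A, ∠I = 134.8°.

I = 0.655∠134.8° A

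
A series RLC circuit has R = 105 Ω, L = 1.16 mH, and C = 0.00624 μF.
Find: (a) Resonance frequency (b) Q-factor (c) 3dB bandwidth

Step 1 — Resonance condition Im(Z)=0 gives ω₀ = 1/√(LC).
Step 2 — ω₀ = 1/√(0.00116·6.24e-09) = 3.717e+05 rad/s.
Step 3 — f₀ = ω₀/(2π) = 5.916e+04 Hz.
Step 4 — Series Q: Q = ω₀L/R = 3.717e+05·0.00116/105 = 4.106.
Step 5 — 3dB bandwidth: Δω = ω₀/Q = 9.052e+04 rad/s; BW = Δω/(2π) = 1.441e+04 Hz.

(a) f₀ = 5.916e+04 Hz  (b) Q = 4.106  (c) BW = 1.441e+04 Hz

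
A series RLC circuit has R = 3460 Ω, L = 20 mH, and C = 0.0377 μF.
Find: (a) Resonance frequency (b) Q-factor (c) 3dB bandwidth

Step 1 — Resonance condition Im(Z)=0 gives ω₀ = 1/√(LC).
Step 2 — ω₀ = 1/√(0.02·3.77e-08) = 3.642e+04 rad/s.
Step 3 — f₀ = ω₀/(2π) = 5796 Hz.
Step 4 — Series Q: Q = ω₀L/R = 3.642e+04·0.02/3460 = 0.2105.
Step 5 — 3dB bandwidth: Δω = ω₀/Q = 1.73e+05 rad/s; BW = Δω/(2π) = 2.753e+04 Hz.

(a) f₀ = 5796 Hz  (b) Q = 0.2105  (c) BW = 2.753e+04 Hz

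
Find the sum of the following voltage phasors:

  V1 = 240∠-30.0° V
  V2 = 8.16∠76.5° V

Step 1 — Convert each phasor to rectangular form:
  V1 = 240·(cos(-30.0°) + j·sin(-30.0°)) = 207.8 - j120 V
  V2 = 8.16·(cos(76.5°) + j·sin(76.5°)) = 1.905 + j7.935 V
Step 2 — Sum components: V_total = 209.8 - j112.1 V.
Step 3 — Convert to polar: |V_total| = 237.8 V, ∠V_total = -28.1°.

V_total = 237.8∠-28.1° V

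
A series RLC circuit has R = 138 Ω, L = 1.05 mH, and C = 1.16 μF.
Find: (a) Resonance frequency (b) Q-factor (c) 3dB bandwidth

Step 1 — Resonance: ω₀ = 1/√(LC) = 1/√(0.00105·1.16e-06) = 2.865e+04 rad/s.
Step 2 — f₀ = ω₀/(2π) = 4560 Hz.
Step 3 — Series Q: Q = ω₀L/R = 2.865e+04·0.00105/138 = 0.218.
Step 4 — Bandwidth: Δω = ω₀/Q = 1.314e+05 rad/s; BW = Δω/(2π) = 2.092e+04 Hz.

(a) f₀ = 4560 Hz  (b) Q = 0.218  (c) BW = 2.092e+04 Hz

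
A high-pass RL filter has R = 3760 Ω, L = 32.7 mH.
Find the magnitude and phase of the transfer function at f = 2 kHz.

Step 1 — Angular frequency: ω = 2π·2000 = 1.257e+04 rad/s.
Step 2 — Transfer function: H(jω) = jωL/(R + jωL).
Step 3 — Numerator jωL = j·410.9; denominator R + jωL = 3760 + j410.9.
Step 4 — H = 0.0118 + j0.108.
Step 5 — Magnitude: |H| = 0.1086 (-19.3 dB); phase: φ = 83.8°.

|H| = 0.1086 (-19.3 dB), φ = 83.8°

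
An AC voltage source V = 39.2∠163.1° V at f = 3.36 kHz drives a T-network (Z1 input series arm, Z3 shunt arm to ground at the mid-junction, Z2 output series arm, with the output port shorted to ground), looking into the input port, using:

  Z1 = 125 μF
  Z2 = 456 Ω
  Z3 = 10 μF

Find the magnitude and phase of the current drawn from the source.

Step 1 — Angular frequency: ω = 2π·f = 2π·3360 = 2.111e+04 rad/s.
Step 2 — Component impedances:
  Z1: Z = 1/(jωC) = -j/(ω·C) = 0 - j0.3789 Ω
  Z2: Z = R = 456 Ω
  Z3: Z = 1/(jωC) = -j/(ω·C) = 0 - j4.737 Ω
Step 3 — With the output port shorted to ground, the output series arm Z2 runs from the junction to ground; the shunt arm Z3 also runs from the junction to ground. They appear in parallel: Z3 || Z2 = 0.0492 - j4.736 Ω.
Step 4 — Series with input arm Z1: Z_in = Z1 + (Z3 || Z2) = 0.0492 - j5.115 Ω = 5.115∠-89.4° Ω.
Step 5 — Source phasor: V = 39.2∠163.1° V = -37.51 + j11.4 V.
Step 6 — Ohm's law: I = V / Z_total = (-37.51 + j11.4) / (0.0492 - j5.115) = -2.298 - j7.31 A.
Step 7 — Convert to polar: |I| = 7.663 A, ∠I = -107.5°.

I = 7.663∠-107.5° A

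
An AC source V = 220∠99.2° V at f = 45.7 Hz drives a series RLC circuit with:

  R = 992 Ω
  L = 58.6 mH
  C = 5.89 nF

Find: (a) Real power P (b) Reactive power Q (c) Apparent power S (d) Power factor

Step 1 — Angular frequency: ω = 2π·f = 2π·45.7 = 287.1 rad/s.
Step 2 — Component impedances:
  R: Z = R = 992 Ω
  L: Z = jωL = j·287.1·0.0586 = 0 + j16.83 Ω
  C: Z = 1/(jωC) = -j/(ω·C) = 0 - j5.913e+05 Ω
Step 3 — Series combination: Z_total = R + L + C = 992 - j5.913e+05 Ω = 5.913e+05∠-89.9° Ω.
Step 4 — Source phasor: V = 220∠99.2° V = -35.17 + j217.2 V.
Step 5 — Current: I = V / Z = -0.0003674 - j5.887e-05 A = 0.0003721∠-170.9° A.
Step 6 — Complex power: S = V·I* = 0.0001373 - j0.08186 VA.
Step 7 — Real power: P = Re(S) = 0.0001373 W.
Step 8 — Reactive power: Q = Im(S) = -0.08186 VAR.
Step 9 — Apparent power: |S| = 0.08186 VA.
Step 10 — Power factor: PF = P/|S| = 0.001678 (leading).

(a) P = 0.0001373 W  (b) Q = -0.08186 VAR  (c) S = 0.08186 VA  (d) PF = 0.001678 (leading)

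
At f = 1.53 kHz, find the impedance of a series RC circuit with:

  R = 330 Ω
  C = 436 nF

Step 1 — Angular frequency: ω = 2π·f = 2π·1530 = 9613 rad/s.
Step 2 — Component impedances:
  R: Z = R = 330 Ω
  C: Z = 1/(jωC) = -j/(ω·C) = 0 - j238.6 Ω
Step 3 — Series combination: Z_total = R + C = 330 - j238.6 Ω = 407.2∠-35.9° Ω.

Z = 330 - j238.6 Ω = 407.2∠-35.9° Ω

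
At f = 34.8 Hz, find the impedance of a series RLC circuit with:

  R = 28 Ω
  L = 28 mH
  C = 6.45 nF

Step 1 — Angular frequency: ω = 2π·f = 2π·34.8 = 218.7 rad/s.
Step 2 — Component impedances:
  R: Z = R = 28 Ω
  L: Z = jωL = j·218.7·0.028 = 0 + j6.122 Ω
  C: Z = 1/(jωC) = -j/(ω·C) = 0 - j7.091e+05 Ω
Step 3 — Series combination: Z_total = R + L + C = 28 - j7.091e+05 Ω = 7.091e+05∠-90.0° Ω.

Z = 28 - j7.091e+05 Ω = 7.091e+05∠-90.0° Ω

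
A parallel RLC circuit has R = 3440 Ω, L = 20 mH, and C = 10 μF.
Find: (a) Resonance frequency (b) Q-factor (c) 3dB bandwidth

Step 1 — Resonance: ω₀ = 1/√(LC) = 1/√(0.02·1e-05) = 2236 rad/s.
Step 2 — f₀ = ω₀/(2π) = 355.9 Hz.
Step 3 — Parallel Q: Q = R/(ω₀L) = 3440/(2236·0.02) = 76.92.
Step 4 — Bandwidth: Δω = ω₀/Q = 29.07 rad/s; BW = Δω/(2π) = 4.627 Hz.

(a) f₀ = 355.9 Hz  (b) Q = 76.92  (c) BW = 4.627 Hz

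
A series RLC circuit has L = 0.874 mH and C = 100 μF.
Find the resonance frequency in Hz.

Step 1 — Resonance condition Im(Z)=0 gives ω₀ = 1/√(LC).
Step 2 — ω₀ = 1/√(0.000874·0.0001) = 3383 rad/s.
Step 3 — f₀ = ω₀/(2π) = 538.3 Hz.

f₀ = 538.3 Hz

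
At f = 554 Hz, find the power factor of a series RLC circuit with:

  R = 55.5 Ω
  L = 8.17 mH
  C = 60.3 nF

Step 1 — Angular frequency: ω = 2π·f = 2π·554 = 3481 rad/s.
Step 2 — Component impedances:
  R: Z = R = 55.5 Ω
  L: Z = jωL = j·3481·0.00817 = 0 + j28.44 Ω
  C: Z = 1/(jωC) = -j/(ω·C) = 0 - j4764 Ω
Step 3 — Series combination: Z_total = R + L + C = 55.5 - j4736 Ω = 4736∠-89.3° Ω.
Step 4 — Power factor: PF = cos(φ) = Re(Z)/|Z| = 55.5/4736 = 0.01172.
Step 5 — Type: Im(Z) = -4736 ⇒ leading (phase φ = -89.3°).

PF = 0.01172 (leading, φ = -89.3°)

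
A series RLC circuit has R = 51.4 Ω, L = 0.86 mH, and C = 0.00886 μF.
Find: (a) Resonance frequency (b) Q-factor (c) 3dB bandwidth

Step 1 — Resonance: ω₀ = 1/√(LC) = 1/√(0.00086·8.86e-09) = 3.623e+05 rad/s.
Step 2 — f₀ = ω₀/(2π) = 5.766e+04 Hz.
Step 3 — Series Q: Q = ω₀L/R = 3.623e+05·0.00086/51.4 = 6.061.
Step 4 — Bandwidth: Δω = ω₀/Q = 5.977e+04 rad/s; BW = Δω/(2π) = 9512 Hz.

(a) f₀ = 5.766e+04 Hz  (b) Q = 6.061  (c) BW = 9512 Hz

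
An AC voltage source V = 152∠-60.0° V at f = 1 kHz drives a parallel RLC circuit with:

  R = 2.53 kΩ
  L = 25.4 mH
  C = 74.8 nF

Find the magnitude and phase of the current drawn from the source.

Step 1 — Angular frequency: ω = 2π·f = 2π·1000 = 6283 rad/s.
Step 2 — Component impedances:
  R: Z = R = 2530 Ω
  L: Z = jωL = j·6283·0.0254 = 0 + j159.6 Ω
  C: Z = 1/(jωC) = -j/(ω·C) = 0 - j2128 Ω
Step 3 — Parallel combination: 1/Z_total = 1/R + 1/L + 1/C; Z_total = 11.71 + j171.7 Ω = 172.1∠86.1° Ω.
Step 4 — Source phasor: V = 152∠-60.0° V = 76 - j131.6 V.
Step 5 — Ohm's law: I = V / Z_total = (76 - j131.6) / (11.71 + j171.7) = -0.7329 - j0.4925 A.
Step 6 — Convert to polar: |I| = 0.883 A, ∠I = -146.1°.

I = 0.883∠-146.1° A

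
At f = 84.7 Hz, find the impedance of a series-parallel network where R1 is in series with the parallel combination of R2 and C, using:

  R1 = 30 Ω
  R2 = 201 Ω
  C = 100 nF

Step 1 — Angular frequency: ω = 2π·f = 2π·84.7 = 532.2 rad/s.
Step 2 — Component impedances:
  R1: Z = R = 30 Ω
  R2: Z = R = 201 Ω
  C: Z = 1/(jωC) = -j/(ω·C) = 0 - j1.879e+04 Ω
Step 3 — Parallel branch: R2 || C = 1/(1/R2 + 1/C) = 201 - j2.15 Ω.
Step 4 — Series with R1: Z_total = R1 + (R2 || C) = 231 - j2.15 Ω = 231∠-0.5° Ω.

Z = 231 - j2.15 Ω = 231∠-0.5° Ω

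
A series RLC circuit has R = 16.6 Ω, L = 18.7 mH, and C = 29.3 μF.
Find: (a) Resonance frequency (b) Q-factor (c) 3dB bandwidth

Step 1 — Resonance condition Im(Z)=0 gives ω₀ = 1/√(LC).
Step 2 — ω₀ = 1/√(0.0187·2.93e-05) = 1351 rad/s.
Step 3 — f₀ = ω₀/(2π) = 215 Hz.
Step 4 — Series Q: Q = ω₀L/R = 1351·0.0187/16.6 = 1.522.
Step 5 — 3dB bandwidth: Δω = ω₀/Q = 887.7 rad/s; BW = Δω/(2π) = 141.3 Hz.

(a) f₀ = 215 Hz  (b) Q = 1.522  (c) BW = 141.3 Hz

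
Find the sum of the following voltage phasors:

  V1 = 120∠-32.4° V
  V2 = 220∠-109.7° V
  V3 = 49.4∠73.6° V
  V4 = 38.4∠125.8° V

Step 1 — Convert each phasor to rectangular form:
  V1 = 120·(cos(-32.4°) + j·sin(-32.4°)) = 101.3 - j64.3 V
  V2 = 220·(cos(-109.7°) + j·sin(-109.7°)) = -74.16 - j207.1 V
  V3 = 49.4·(cos(73.6°) + j·sin(73.6°)) = 13.95 + j47.39 V
  V4 = 38.4·(cos(125.8°) + j·sin(125.8°)) = -22.46 + j31.14 V
Step 2 — Sum components: V_total = 18.64 - j192.9 V.
Step 3 — Convert to polar: |V_total| = 193.8 V, ∠V_total = -84.5°.

V_total = 193.8∠-84.5° V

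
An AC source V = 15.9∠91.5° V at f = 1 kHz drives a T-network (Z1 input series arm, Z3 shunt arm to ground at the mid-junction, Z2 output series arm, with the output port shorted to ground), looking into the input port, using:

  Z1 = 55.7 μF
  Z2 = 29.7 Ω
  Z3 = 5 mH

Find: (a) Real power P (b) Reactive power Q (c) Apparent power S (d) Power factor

Step 1 — Angular frequency: ω = 2π·f = 2π·1000 = 6283 rad/s.
Step 2 — Component impedances:
  Z1: Z = 1/(jωC) = -j/(ω·C) = 0 - j2.857 Ω
  Z2: Z = R = 29.7 Ω
  Z3: Z = jωL = j·6283·0.005 = 0 + j31.42 Ω
Step 3 — With the output port shorted to ground, the output series arm Z2 runs from the junction to ground; the shunt arm Z3 also runs from the junction to ground. They appear in parallel: Z3 || Z2 = 15.68 + j14.83 Ω.
Step 4 — Series with input arm Z1: Z_in = Z1 + (Z3 || Z2) = 15.68 + j11.97 Ω = 19.73∠37.4° Ω.
Step 5 — Source phasor: V = 15.9∠91.5° V = -0.4162 + j15.89 V.
Step 6 — Current: I = V / Z = 0.472 + j0.6532 A = 0.8059∠54.1° A.
Step 7 — Complex power: S = V·I* = 10.19 + j7.774 VA.
Step 8 — Real power: P = Re(S) = 10.19 W.
Step 9 — Reactive power: Q = Im(S) = 7.774 VAR.
Step 10 — Apparent power: |S| = 12.81 VA.
Step 11 — Power factor: PF = P/|S| = 0.7949 (lagging).

(a) P = 10.19 W  (b) Q = 7.774 VAR  (c) S = 12.81 VA  (d) PF = 0.7949 (lagging)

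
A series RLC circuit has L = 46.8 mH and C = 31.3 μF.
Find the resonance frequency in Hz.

Step 1 — Resonance condition Im(Z)=0 gives ω₀ = 1/√(LC).
Step 2 — ω₀ = 1/√(0.0468·3.13e-05) = 826.2 rad/s.
Step 3 — f₀ = ω₀/(2π) = 131.5 Hz.

f₀ = 131.5 Hz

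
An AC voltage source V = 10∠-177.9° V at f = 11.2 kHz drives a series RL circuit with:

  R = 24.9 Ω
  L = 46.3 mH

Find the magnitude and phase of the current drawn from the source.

Step 1 — Angular frequency: ω = 2π·f = 2π·1.12e+04 = 7.037e+04 rad/s.
Step 2 — Component impedances:
  R: Z = R = 24.9 Ω
  L: Z = jωL = j·7.037e+04·0.0463 = 0 + j3258 Ω
Step 3 — Series combination: Z_total = R + L = 24.9 + j3258 Ω = 3258∠89.6° Ω.
Step 4 — Source phasor: V = 10∠-177.9° V = -9.993 - j0.3664 V.
Step 5 — Ohm's law: I = V / Z_total = (-9.993 - j0.3664) / (24.9 + j3258) = -0.0001359 + j0.003066 A.
Step 6 — Convert to polar: |I| = 0.003069 A, ∠I = 92.5°.

I = 0.003069∠92.5° A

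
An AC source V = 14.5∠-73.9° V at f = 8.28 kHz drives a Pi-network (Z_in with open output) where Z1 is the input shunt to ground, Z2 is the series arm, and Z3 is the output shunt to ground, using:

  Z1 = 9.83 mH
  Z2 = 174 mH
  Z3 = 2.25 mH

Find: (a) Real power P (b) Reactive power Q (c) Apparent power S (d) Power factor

Step 1 — Angular frequency: ω = 2π·f = 2π·8280 = 5.202e+04 rad/s.
Step 2 — Component impedances:
  Z1: Z = jωL = j·5.202e+04·0.00983 = 0 + j511.4 Ω
  Z2: Z = jωL = j·5.202e+04·0.174 = 0 + j9052 Ω
  Z3: Z = jωL = j·5.202e+04·0.00225 = 0 + j117.1 Ω
Step 3 — With open output, the series arm Z2 and the output shunt Z3 appear in series to ground: Z2 + Z3 = 0 + j9169 Ω.
Step 4 — Parallel with input shunt Z1: Z_in = Z1 || (Z2 + Z3) = 0 + j484.4 Ω = 484.4∠90.0° Ω.
Step 5 — Source phasor: V = 14.5∠-73.9° V = 4.021 - j13.93 V.
Step 6 — Current: I = V / Z = -0.02876 - j0.008301 A = 0.02993∠-163.9° A.
Step 7 — Complex power: S = V·I* = 0 + j0.4341 VA.
Step 8 — Real power: P = Re(S) = 0 W.
Step 9 — Reactive power: Q = Im(S) = 0.4341 VAR.
Step 10 — Apparent power: |S| = 0.4341 VA.
Step 11 — Power factor: PF = P/|S| = 0 (lagging).

(a) P = 0 W  (b) Q = 0.4341 VAR  (c) S = 0.4341 VA  (d) PF = 0 (lagging)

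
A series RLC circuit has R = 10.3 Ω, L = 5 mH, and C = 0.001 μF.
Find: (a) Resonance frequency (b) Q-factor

Step 1 — Resonance condition Im(Z)=0 gives ω₀ = 1/√(LC).
Step 2 — ω₀ = 1/√(0.005·1e-09) = 4.472e+05 rad/s.
Step 3 — f₀ = ω₀/(2π) = 7.118e+04 Hz.
Step 4 — Series Q: Q = ω₀L/R = 4.472e+05·0.005/10.3 = 217.1.

(a) f₀ = 7.118e+04 Hz  (b) Q = 217.1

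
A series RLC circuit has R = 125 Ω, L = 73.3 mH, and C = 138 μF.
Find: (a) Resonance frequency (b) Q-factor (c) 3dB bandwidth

Step 1 — Resonance: ω₀ = 1/√(LC) = 1/√(0.0733·0.000138) = 314.4 rad/s.
Step 2 — f₀ = ω₀/(2π) = 50.04 Hz.
Step 3 — Series Q: Q = ω₀L/R = 314.4·0.0733/125 = 0.1844.
Step 4 — Bandwidth: Δω = ω₀/Q = 1705 rad/s; BW = Δω/(2π) = 271.4 Hz.

(a) f₀ = 50.04 Hz  (b) Q = 0.1844  (c) BW = 271.4 Hz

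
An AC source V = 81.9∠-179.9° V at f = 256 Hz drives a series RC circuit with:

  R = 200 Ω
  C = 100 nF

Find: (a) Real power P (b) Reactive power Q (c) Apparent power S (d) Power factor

Step 1 — Angular frequency: ω = 2π·f = 2π·256 = 1608 rad/s.
Step 2 — Component impedances:
  R: Z = R = 200 Ω
  C: Z = 1/(jωC) = -j/(ω·C) = 0 - j6217 Ω
Step 3 — Series combination: Z_total = R + C = 200 - j6217 Ω = 6220∠-88.2° Ω.
Step 4 — Source phasor: V = 81.9∠-179.9° V = -81.9 - j0.1429 V.
Step 5 — Current: I = V / Z = -0.0004004 - j0.01316 A = 0.01317∠-91.7° A.
Step 6 — Complex power: S = V·I* = 0.03467 - j1.078 VA.
Step 7 — Real power: P = Re(S) = 0.03467 W.
Step 8 — Reactive power: Q = Im(S) = -1.078 VAR.
Step 9 — Apparent power: |S| = 1.078 VA.
Step 10 — Power factor: PF = P/|S| = 0.03215 (leading).

(a) P = 0.03467 W  (b) Q = -1.078 VAR  (c) S = 1.078 VA  (d) PF = 0.03215 (leading)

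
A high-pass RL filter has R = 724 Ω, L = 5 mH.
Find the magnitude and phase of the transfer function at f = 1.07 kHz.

Step 1 — Angular frequency: ω = 2π·1070 = 6723 rad/s.
Step 2 — Transfer function: H(jω) = jωL/(R + jωL).
Step 3 — Numerator jωL = j·33.62; denominator R + jωL = 724 + j33.62.
Step 4 — H = 0.002151 + j0.04633.
Step 5 — Magnitude: |H| = 0.04638 (-26.7 dB); phase: φ = 87.3°.

|H| = 0.04638 (-26.7 dB), φ = 87.3°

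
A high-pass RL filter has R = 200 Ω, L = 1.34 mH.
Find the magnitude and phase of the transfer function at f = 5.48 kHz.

Step 1 — Angular frequency: ω = 2π·5480 = 3.443e+04 rad/s.
Step 2 — Transfer function: H(jω) = jωL/(R + jωL).
Step 3 — Numerator jωL = j·46.14; denominator R + jωL = 200 + j46.14.
Step 4 — H = 0.05053 + j0.219.
Step 5 — Magnitude: |H| = 0.2248 (-13.0 dB); phase: φ = 77.0°.

|H| = 0.2248 (-13.0 dB), φ = 77.0°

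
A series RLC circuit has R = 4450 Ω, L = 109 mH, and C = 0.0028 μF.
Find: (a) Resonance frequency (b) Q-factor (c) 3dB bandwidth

Step 1 — Resonance condition Im(Z)=0 gives ω₀ = 1/√(LC).
Step 2 — ω₀ = 1/√(0.109·2.8e-09) = 5.724e+04 rad/s.
Step 3 — f₀ = ω₀/(2π) = 9110 Hz.
Step 4 — Series Q: Q = ω₀L/R = 5.724e+04·0.109/4450 = 1.402.
Step 5 — 3dB bandwidth: Δω = ω₀/Q = 4.083e+04 rad/s; BW = Δω/(2π) = 6498 Hz.

(a) f₀ = 9110 Hz  (b) Q = 1.402  (c) BW = 6498 Hz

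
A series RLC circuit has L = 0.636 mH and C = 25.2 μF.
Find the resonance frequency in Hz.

Step 1 — Resonance condition Im(Z)=0 gives ω₀ = 1/√(LC).
Step 2 — ω₀ = 1/√(0.000636·2.52e-05) = 7899 rad/s.
Step 3 — f₀ = ω₀/(2π) = 1257 Hz.

f₀ = 1257 Hz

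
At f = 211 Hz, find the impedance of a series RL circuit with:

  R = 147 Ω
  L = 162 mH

Step 1 — Angular frequency: ω = 2π·f = 2π·211 = 1326 rad/s.
Step 2 — Component impedances:
  R: Z = R = 147 Ω
  L: Z = jωL = j·1326·0.162 = 0 + j214.8 Ω
Step 3 — Series combination: Z_total = R + L = 147 + j214.8 Ω = 260.3∠55.6° Ω.

Z = 147 + j214.8 Ω = 260.3∠55.6° Ω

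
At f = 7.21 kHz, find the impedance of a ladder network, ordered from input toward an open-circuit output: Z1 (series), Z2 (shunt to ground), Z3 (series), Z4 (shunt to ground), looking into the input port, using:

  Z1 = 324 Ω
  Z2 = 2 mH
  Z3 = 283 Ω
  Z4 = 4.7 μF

Step 1 — Angular frequency: ω = 2π·f = 2π·7210 = 4.53e+04 rad/s.
Step 2 — Component impedances:
  Z1: Z = R = 324 Ω
  Z2: Z = jωL = j·4.53e+04·0.002 = 0 + j90.6 Ω
  Z3: Z = R = 283 Ω
  Z4: Z = 1/(jωC) = -j/(ω·C) = 0 - j4.697 Ω
Step 3 — Ladder network (open output): work backward from the far end, alternating series and parallel combinations. Z_in = 350.6 + j82.54 Ω = 360.1∠13.2° Ω.

Z = 350.6 + j82.54 Ω = 360.1∠13.2° Ω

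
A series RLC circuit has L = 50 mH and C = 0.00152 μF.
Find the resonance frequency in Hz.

Step 1 — Resonance condition Im(Z)=0 gives ω₀ = 1/√(LC).
Step 2 — ω₀ = 1/√(0.05·1.52e-09) = 1.147e+05 rad/s.
Step 3 — f₀ = ω₀/(2π) = 1.826e+04 Hz.

f₀ = 1.826e+04 Hz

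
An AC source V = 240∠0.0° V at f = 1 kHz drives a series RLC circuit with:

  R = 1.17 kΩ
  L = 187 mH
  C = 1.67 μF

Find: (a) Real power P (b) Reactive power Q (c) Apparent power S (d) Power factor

Step 1 — Angular frequency: ω = 2π·f = 2π·1000 = 6283 rad/s.
Step 2 — Component impedances:
  R: Z = R = 1170 Ω
  L: Z = jωL = j·6283·0.187 = 0 + j1175 Ω
  C: Z = 1/(jωC) = -j/(ω·C) = 0 - j95.3 Ω
Step 3 — Series combination: Z_total = R + L + C = 1170 + j1080 Ω = 1592∠42.7° Ω.
Step 4 — Source phasor: V = 240∠0.0° V = 240 V.
Step 5 — Current: I = V / Z = 0.1108 - j0.1022 A = 0.1508∠-42.7° A.
Step 6 — Complex power: S = V·I* = 26.59 + j24.54 VA.
Step 7 — Real power: P = Re(S) = 26.59 W.
Step 8 — Reactive power: Q = Im(S) = 24.54 VAR.
Step 9 — Apparent power: |S| = 36.18 VA.
Step 10 — Power factor: PF = P/|S| = 0.7349 (lagging).

(a) P = 26.59 W  (b) Q = 24.54 VAR  (c) S = 36.18 VA  (d) PF = 0.7349 (lagging)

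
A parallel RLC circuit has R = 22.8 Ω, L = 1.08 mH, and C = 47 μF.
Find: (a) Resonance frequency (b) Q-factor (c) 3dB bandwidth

Step 1 — Resonance: ω₀ = 1/√(LC) = 1/√(0.00108·4.7e-05) = 4439 rad/s.
Step 2 — f₀ = ω₀/(2π) = 706.4 Hz.
Step 3 — Parallel Q: Q = R/(ω₀L) = 22.8/(4439·0.00108) = 4.756.
Step 4 — Bandwidth: Δω = ω₀/Q = 933.2 rad/s; BW = Δω/(2π) = 148.5 Hz.

(a) f₀ = 706.4 Hz  (b) Q = 4.756  (c) BW = 148.5 Hz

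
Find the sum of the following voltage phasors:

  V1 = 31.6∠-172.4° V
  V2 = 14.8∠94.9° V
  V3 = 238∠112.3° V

Step 1 — Convert each phasor to rectangular form:
  V1 = 31.6·(cos(-172.4°) + j·sin(-172.4°)) = -31.32 - j4.179 V
  V2 = 14.8·(cos(94.9°) + j·sin(94.9°)) = -1.264 + j14.75 V
  V3 = 238·(cos(112.3°) + j·sin(112.3°)) = -90.31 + j220.2 V
Step 2 — Sum components: V_total = -122.9 + j230.8 V.
Step 3 — Convert to polar: |V_total| = 261.5 V, ∠V_total = 118.0°.

V_total = 261.5∠118.0° V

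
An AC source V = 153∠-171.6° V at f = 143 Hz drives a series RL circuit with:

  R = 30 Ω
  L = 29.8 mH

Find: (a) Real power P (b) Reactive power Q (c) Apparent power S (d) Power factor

Step 1 — Angular frequency: ω = 2π·f = 2π·143 = 898.5 rad/s.
Step 2 — Component impedances:
  R: Z = R = 30 Ω
  L: Z = jωL = j·898.5·0.0298 = 0 + j26.78 Ω
Step 3 — Series combination: Z_total = R + L = 30 + j26.78 Ω = 40.21∠41.7° Ω.
Step 4 — Source phasor: V = 153∠-171.6° V = -151.4 - j22.35 V.
Step 5 — Current: I = V / Z = -3.178 + j2.092 A = 3.805∠146.7° A.
Step 6 — Complex power: S = V·I* = 434.3 + j387.6 VA.
Step 7 — Real power: P = Re(S) = 434.3 W.
Step 8 — Reactive power: Q = Im(S) = 387.6 VAR.
Step 9 — Apparent power: |S| = 582.2 VA.
Step 10 — Power factor: PF = P/|S| = 0.7461 (lagging).

(a) P = 434.3 W  (b) Q = 387.6 VAR  (c) S = 582.2 VA  (d) PF = 0.7461 (lagging)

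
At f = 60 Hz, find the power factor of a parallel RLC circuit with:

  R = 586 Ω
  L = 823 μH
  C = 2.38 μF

Step 1 — Angular frequency: ω = 2π·f = 2π·60 = 377 rad/s.
Step 2 — Component impedances:
  R: Z = R = 586 Ω
  L: Z = jωL = j·377·0.000823 = 0 + j0.3103 Ω
  C: Z = 1/(jωC) = -j/(ω·C) = 0 - j1115 Ω
Step 3 — Parallel combination: 1/Z_total = 1/R + 1/L + 1/C; Z_total = 0.0001644 + j0.3103 Ω = 0.3104∠90.0° Ω.
Step 4 — Power factor: PF = cos(φ) = Re(Z)/|Z| = 0.0001644/0.3104 = 0.0005296.
Step 5 — Type: Im(Z) = 0.3103 ⇒ lagging (phase φ = 90.0°).

PF = 0.0005296 (lagging, φ = 90.0°)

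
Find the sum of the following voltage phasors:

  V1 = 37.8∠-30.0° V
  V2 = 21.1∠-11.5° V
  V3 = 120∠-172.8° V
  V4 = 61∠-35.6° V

Step 1 — Convert each phasor to rectangular form:
  V1 = 37.8·(cos(-30.0°) + j·sin(-30.0°)) = 32.74 - j18.9 V
  V2 = 21.1·(cos(-11.5°) + j·sin(-11.5°)) = 20.68 - j4.207 V
  V3 = 120·(cos(-172.8°) + j·sin(-172.8°)) = -119.1 - j15.04 V
  V4 = 61·(cos(-35.6°) + j·sin(-35.6°)) = 49.6 - j35.51 V
Step 2 — Sum components: V_total = -16.04 - j73.66 V.
Step 3 — Convert to polar: |V_total| = 75.38 V, ∠V_total = -102.3°.

V_total = 75.38∠-102.3° V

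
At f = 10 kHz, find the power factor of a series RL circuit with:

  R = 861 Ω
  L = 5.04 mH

Step 1 — Angular frequency: ω = 2π·f = 2π·1e+04 = 6.283e+04 rad/s.
Step 2 — Component impedances:
  R: Z = R = 861 Ω
  L: Z = jωL = j·6.283e+04·0.00504 = 0 + j316.7 Ω
Step 3 — Series combination: Z_total = R + L = 861 + j316.7 Ω = 917.4∠20.2° Ω.
Step 4 — Power factor: PF = cos(φ) = Re(Z)/|Z| = 861/917.4 = 0.9385.
Step 5 — Type: Im(Z) = 316.7 ⇒ lagging (phase φ = 20.2°).

PF = 0.9385 (lagging, φ = 20.2°)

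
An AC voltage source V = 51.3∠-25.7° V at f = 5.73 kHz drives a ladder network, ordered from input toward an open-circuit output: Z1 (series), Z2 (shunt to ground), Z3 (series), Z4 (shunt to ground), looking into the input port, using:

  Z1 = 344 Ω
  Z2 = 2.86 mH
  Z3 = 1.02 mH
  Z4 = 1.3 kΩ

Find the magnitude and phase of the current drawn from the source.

Step 1 — Angular frequency: ω = 2π·f = 2π·5730 = 3.6e+04 rad/s.
Step 2 — Component impedances:
  Z1: Z = R = 344 Ω
  Z2: Z = jωL = j·3.6e+04·0.00286 = 0 + j103 Ω
  Z3: Z = jωL = j·3.6e+04·0.00102 = 0 + j36.72 Ω
  Z4: Z = R = 1300 Ω
Step 3 — Ladder network (open output): work backward from the far end, alternating series and parallel combinations. Z_in = 352.1 + j102.1 Ω = 366.6∠16.2° Ω.
Step 4 — Source phasor: V = 51.3∠-25.7° V = 46.23 - j22.25 V.
Step 5 — Ohm's law: I = V / Z_total = (46.23 - j22.25) / (352.1 + j102.1) = 0.1042 - j0.09341 A.
Step 6 — Convert to polar: |I| = 0.1399 A, ∠I = -41.9°.

I = 0.1399∠-41.9° A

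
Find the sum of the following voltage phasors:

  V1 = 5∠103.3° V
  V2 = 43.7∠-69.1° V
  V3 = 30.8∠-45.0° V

Step 1 — Convert each phasor to rectangular form:
  V1 = 5·(cos(103.3°) + j·sin(103.3°)) = -1.15 + j4.866 V
  V2 = 43.7·(cos(-69.1°) + j·sin(-69.1°)) = 15.59 - j40.82 V
  V3 = 30.8·(cos(-45.0°) + j·sin(-45.0°)) = 21.78 - j21.78 V
Step 2 — Sum components: V_total = 36.22 - j57.74 V.
Step 3 — Convert to polar: |V_total| = 68.16 V, ∠V_total = -57.9°.

V_total = 68.16∠-57.9° V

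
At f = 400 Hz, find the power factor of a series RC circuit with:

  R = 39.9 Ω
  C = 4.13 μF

Step 1 — Angular frequency: ω = 2π·f = 2π·400 = 2513 rad/s.
Step 2 — Component impedances:
  R: Z = R = 39.9 Ω
  C: Z = 1/(jωC) = -j/(ω·C) = 0 - j96.34 Ω
Step 3 — Series combination: Z_total = R + C = 39.9 - j96.34 Ω = 104.3∠-67.5° Ω.
Step 4 — Power factor: PF = cos(φ) = Re(Z)/|Z| = 39.9/104.3 = 0.3826.
Step 5 — Type: Im(Z) = -96.34 ⇒ leading (phase φ = -67.5°).

PF = 0.3826 (leading, φ = -67.5°)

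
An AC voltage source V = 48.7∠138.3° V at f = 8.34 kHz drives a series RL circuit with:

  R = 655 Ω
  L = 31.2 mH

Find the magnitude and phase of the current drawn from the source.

Step 1 — Angular frequency: ω = 2π·f = 2π·8340 = 5.24e+04 rad/s.
Step 2 — Component impedances:
  R: Z = R = 655 Ω
  L: Z = jωL = j·5.24e+04·0.0312 = 0 + j1635 Ω
Step 3 — Series combination: Z_total = R + L = 655 + j1635 Ω = 1761∠68.2° Ω.
Step 4 — Source phasor: V = 48.7∠138.3° V = -36.36 + j32.4 V.
Step 5 — Ohm's law: I = V / Z_total = (-36.36 + j32.4) / (655 + j1635) = 0.009397 + j0.026 A.
Step 6 — Convert to polar: |I| = 0.02765 A, ∠I = 70.1°.

I = 0.02765∠70.1° A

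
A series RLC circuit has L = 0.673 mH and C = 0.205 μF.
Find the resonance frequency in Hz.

Step 1 — Resonance condition Im(Z)=0 gives ω₀ = 1/√(LC).
Step 2 — ω₀ = 1/√(0.000673·2.05e-07) = 8.514e+04 rad/s.
Step 3 — f₀ = ω₀/(2π) = 1.355e+04 Hz.

f₀ = 1.355e+04 Hz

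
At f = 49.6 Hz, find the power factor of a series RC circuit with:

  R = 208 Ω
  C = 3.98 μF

Step 1 — Angular frequency: ω = 2π·f = 2π·49.6 = 311.6 rad/s.
Step 2 — Component impedances:
  R: Z = R = 208 Ω
  C: Z = 1/(jωC) = -j/(ω·C) = 0 - j806.2 Ω
Step 3 — Series combination: Z_total = R + C = 208 - j806.2 Ω = 832.6∠-75.5° Ω.
Step 4 — Power factor: PF = cos(φ) = Re(Z)/|Z| = 208/832.6 = 0.2498.
Step 5 — Type: Im(Z) = -806.2 ⇒ leading (phase φ = -75.5°).

PF = 0.2498 (leading, φ = -75.5°)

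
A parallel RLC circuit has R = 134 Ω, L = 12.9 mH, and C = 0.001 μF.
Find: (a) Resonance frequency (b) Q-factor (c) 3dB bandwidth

Step 1 — Resonance: ω₀ = 1/√(LC) = 1/√(0.0129·1e-09) = 2.784e+05 rad/s.
Step 2 — f₀ = ω₀/(2π) = 4.431e+04 Hz.
Step 3 — Parallel Q: Q = R/(ω₀L) = 134/(2.784e+05·0.0129) = 0.03731.
Step 4 — Bandwidth: Δω = ω₀/Q = 7.463e+06 rad/s; BW = Δω/(2π) = 1.188e+06 Hz.

(a) f₀ = 4.431e+04 Hz  (b) Q = 0.03731  (c) BW = 1.188e+06 Hz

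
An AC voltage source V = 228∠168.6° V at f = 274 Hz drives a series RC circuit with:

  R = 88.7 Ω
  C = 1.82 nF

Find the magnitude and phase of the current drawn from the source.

Step 1 — Angular frequency: ω = 2π·f = 2π·274 = 1722 rad/s.
Step 2 — Component impedances:
  R: Z = R = 88.7 Ω
  C: Z = 1/(jωC) = -j/(ω·C) = 0 - j3.192e+05 Ω
Step 3 — Series combination: Z_total = R + C = 88.7 - j3.192e+05 Ω = 3.192e+05∠-90.0° Ω.
Step 4 — Source phasor: V = 228∠168.6° V = -223.5 + j45.07 V.
Step 5 — Ohm's law: I = V / Z_total = (-223.5 + j45.07) / (88.7 - j3.192e+05) = -0.0001414 - j0.0007003 A.
Step 6 — Convert to polar: |I| = 0.0007144 A, ∠I = -101.4°.

I = 0.0007144∠-101.4° A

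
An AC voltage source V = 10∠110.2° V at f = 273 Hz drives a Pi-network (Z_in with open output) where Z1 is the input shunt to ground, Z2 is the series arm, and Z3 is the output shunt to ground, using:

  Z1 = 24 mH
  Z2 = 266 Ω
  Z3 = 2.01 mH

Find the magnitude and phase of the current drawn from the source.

Step 1 — Angular frequency: ω = 2π·f = 2π·273 = 1715 rad/s.
Step 2 — Component impedances:
  Z1: Z = jωL = j·1715·0.024 = 0 + j41.17 Ω
  Z2: Z = R = 266 Ω
  Z3: Z = jωL = j·1715·0.00201 = 0 + j3.448 Ω
Step 3 — With open output, the series arm Z2 and the output shunt Z3 appear in series to ground: Z2 + Z3 = 266 + j3.448 Ω.
Step 4 — Parallel with input shunt Z1: Z_in = Z1 || (Z2 + Z3) = 6.197 + j40.13 Ω = 40.6∠81.2° Ω.
Step 5 — Source phasor: V = 10∠110.2° V = -3.453 + j9.385 V.
Step 6 — Ohm's law: I = V / Z_total = (-3.453 + j9.385) / (6.197 + j40.13) = 0.2154 + j0.1193 A.
Step 7 — Convert to polar: |I| = 0.2463 A, ∠I = 29.0°.

I = 0.2463∠29.0° A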